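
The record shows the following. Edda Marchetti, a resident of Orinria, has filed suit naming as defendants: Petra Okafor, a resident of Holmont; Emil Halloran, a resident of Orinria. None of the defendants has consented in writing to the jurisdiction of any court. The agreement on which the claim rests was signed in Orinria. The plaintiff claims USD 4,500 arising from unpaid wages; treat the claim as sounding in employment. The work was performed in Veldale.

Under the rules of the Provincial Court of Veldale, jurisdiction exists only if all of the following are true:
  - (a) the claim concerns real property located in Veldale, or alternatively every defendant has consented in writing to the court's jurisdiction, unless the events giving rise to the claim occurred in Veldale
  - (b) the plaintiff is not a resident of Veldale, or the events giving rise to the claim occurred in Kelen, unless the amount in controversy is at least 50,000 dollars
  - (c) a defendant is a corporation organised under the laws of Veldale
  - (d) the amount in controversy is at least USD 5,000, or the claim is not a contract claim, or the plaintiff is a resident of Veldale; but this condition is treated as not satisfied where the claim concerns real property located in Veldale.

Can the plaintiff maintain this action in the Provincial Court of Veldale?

No

The Provincial Court of Veldale:
  (a) The claim does not concern real property; no such written consent has been filed — no alternative holds. But the operative events occurred in Veldale, and the 'unless' clause therefore excuses the requirement. Met.
  (b) The plaintiff resides in Orinria, which is not Veldale, which satisfies one of the alternatives. Satisfied.
  (c) No defendant is a corporation. Condition not met.
  (d) The claim is an employment claim, not a contract claim, which satisfies one of the alternatives. The exception is not triggered, since the claim does not concern real property. Satisfied.
  → At least one condition fails; no jurisdiction.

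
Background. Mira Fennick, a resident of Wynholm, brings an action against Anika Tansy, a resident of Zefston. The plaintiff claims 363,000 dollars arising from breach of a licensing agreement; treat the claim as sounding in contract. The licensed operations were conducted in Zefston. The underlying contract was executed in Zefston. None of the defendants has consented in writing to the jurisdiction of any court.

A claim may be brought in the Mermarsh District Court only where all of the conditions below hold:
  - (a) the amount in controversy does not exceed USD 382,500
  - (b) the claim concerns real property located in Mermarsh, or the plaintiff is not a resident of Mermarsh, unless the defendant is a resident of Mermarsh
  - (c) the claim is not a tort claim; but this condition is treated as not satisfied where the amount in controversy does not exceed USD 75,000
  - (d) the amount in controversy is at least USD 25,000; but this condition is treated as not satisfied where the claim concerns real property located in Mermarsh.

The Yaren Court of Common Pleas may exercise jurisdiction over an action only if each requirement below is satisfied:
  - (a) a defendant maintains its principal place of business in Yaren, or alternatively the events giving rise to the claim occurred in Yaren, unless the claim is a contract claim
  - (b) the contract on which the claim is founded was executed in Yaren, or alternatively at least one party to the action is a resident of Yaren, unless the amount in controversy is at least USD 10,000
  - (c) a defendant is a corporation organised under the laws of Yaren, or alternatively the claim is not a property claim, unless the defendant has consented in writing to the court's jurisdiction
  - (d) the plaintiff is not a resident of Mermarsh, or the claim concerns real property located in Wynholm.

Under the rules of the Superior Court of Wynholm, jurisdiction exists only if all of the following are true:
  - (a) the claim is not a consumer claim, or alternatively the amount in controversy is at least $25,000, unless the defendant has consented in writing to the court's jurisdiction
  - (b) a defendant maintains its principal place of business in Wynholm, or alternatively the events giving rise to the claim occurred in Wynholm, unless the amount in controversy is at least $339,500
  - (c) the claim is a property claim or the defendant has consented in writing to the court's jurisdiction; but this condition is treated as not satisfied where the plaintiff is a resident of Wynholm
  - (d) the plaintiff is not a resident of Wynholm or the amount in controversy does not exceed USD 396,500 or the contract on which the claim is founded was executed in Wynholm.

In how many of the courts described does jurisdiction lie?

The Mermarsh District Court:
  (a) The amount in controversy is 363,000 dollars, within the 382,500 dollars ceiling. Met.
  (b) The plaintiff resides in Wynholm, which is not Mermarsh, so this disjunct is met. Met.
  (c) The claim is a contract claim, not a tort claim. And the carve-out is inapplicable — the amount in controversy is USD 363,000, above the $75,000 ceiling. Condition met.
  (d) The amount in controversy is $363,000, which meets the USD 25,000 floor. And the carve-out is inapplicable — the claim does not concern real property. Met.
  → The court has jurisdiction.
The Yaren Court of Common Pleas:
  (a) No defendant is a corporation; the operative events occurred in Zefston, not Yaren — every alternative fails. But the claim is a contract claim, and the 'unless' clause therefore excuses the requirement. Met.
  (b) The contract was executed in Zefston, not Yaren; no party resides in Yaren — none of the alternatives is met. However, the amount in controversy is USD 363,000, which meets the $10,000 floor, so the 'unless' proviso supplies this condition. Condition met.
  (c) The claim is a contract claim, not a property claim, which satisfies one of the alternatives. Condition met.
  (d) The plaintiff resides in Wynholm, which is not Mermarsh, so this disjunct is met. Satisfied.
  → Every requirement is satisfied — jurisdiction.
The Superior Court of Wynholm:
  (a) The claim is a contract claim, not a consumer claim — that alternative is enough. Condition met.
  (b) No defendant is a corporation; the operative events occurred in Zefston, not Wynholm — every alternative fails. But the amount in controversy is 363,000 dollars, which meets the 339,500 dollars floor, and the 'unless' clause therefore excuses the requirement. Satisfied.
  (c) The claim is a contract claim, not a property claim; no such written consent has been filed — no alternative holds. Not satisfied.
  (d) The amount in controversy is USD 363,000, within the USD 396,500 ceiling — that alternative is enough. Met.
  → Not every requirement is met — no jurisdiction.
Courts with jurisdiction: the Mermarsh District Court, the Yaren Court of Common Pleas — 2 in total.

2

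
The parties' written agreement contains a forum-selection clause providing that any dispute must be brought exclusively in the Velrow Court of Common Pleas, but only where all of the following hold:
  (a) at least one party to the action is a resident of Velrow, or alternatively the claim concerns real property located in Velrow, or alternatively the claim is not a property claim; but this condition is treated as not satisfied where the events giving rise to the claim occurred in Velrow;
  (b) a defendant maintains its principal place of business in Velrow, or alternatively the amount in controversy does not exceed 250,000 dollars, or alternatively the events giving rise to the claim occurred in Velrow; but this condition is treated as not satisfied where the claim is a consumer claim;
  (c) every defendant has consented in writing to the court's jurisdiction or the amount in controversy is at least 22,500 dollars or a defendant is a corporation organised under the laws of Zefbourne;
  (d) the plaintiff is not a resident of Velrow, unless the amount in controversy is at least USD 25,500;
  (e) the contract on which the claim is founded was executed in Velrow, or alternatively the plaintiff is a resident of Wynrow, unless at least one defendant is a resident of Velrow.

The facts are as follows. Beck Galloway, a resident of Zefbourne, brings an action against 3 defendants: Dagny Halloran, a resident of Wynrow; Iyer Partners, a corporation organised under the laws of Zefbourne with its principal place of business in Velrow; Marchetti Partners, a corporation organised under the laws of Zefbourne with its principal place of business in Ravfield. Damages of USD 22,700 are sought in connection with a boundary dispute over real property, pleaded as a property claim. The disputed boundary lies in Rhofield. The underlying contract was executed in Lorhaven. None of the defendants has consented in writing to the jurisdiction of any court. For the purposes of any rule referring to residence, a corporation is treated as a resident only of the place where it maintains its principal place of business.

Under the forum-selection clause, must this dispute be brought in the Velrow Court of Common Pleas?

The Velrow Court of Common Pleas:
  (a) Iyer Partners resides in Velrow, so one alternative holds. The exception is not triggered, since the operative events occurred in Rhofield, not Velrow. Met.
  (b) Iyer Partners has its principal place of business in Velrow, so this disjunct is met. The carve-out does not apply: the claim is a property claim, not a consumer claim. Satisfied.
  (c) The amount in controversy is USD 22,700, which meets the USD 22,500 floor, so one alternative holds. Met.
  (d) The plaintiff resides in Zefbourne, which is not Velrow. Met.
  (e) The contract was executed in Lorhaven, not Velrow; the plaintiff resides in Zefbourne, not Wynrow — no alternative holds. The proviso rescues it, though: Iyer Partners resides in Velrow. Satisfied.
  → Forum clause is triggered.

Yes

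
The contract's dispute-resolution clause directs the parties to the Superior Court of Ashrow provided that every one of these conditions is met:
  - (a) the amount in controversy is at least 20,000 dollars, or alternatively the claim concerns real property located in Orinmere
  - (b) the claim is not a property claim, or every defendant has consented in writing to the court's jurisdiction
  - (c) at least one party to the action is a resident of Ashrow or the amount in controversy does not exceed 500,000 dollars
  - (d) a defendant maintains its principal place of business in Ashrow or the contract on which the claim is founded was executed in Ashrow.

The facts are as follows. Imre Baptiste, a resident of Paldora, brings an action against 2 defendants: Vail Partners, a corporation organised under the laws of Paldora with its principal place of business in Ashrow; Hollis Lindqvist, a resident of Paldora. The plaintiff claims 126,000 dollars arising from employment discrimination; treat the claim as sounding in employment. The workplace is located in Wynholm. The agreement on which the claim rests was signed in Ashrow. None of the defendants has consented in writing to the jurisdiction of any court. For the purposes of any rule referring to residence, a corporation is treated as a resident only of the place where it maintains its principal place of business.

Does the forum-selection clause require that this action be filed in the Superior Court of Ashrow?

The Superior Court of Ashrow:
  (a) The amount in controversy is $126,000, which meets the $20,000 floor, so one alternative holds. Met.
  (b) The claim is an employment claim, not a property claim, so one alternative holds. Satisfied.
  (c) Vail Partners resides in Ashrow, which satisfies one of the alternatives. Condition met.
  (d) Vail Partners has its principal place of business in Ashrow, so this disjunct is met. Met.
  → The clause applies.

Yes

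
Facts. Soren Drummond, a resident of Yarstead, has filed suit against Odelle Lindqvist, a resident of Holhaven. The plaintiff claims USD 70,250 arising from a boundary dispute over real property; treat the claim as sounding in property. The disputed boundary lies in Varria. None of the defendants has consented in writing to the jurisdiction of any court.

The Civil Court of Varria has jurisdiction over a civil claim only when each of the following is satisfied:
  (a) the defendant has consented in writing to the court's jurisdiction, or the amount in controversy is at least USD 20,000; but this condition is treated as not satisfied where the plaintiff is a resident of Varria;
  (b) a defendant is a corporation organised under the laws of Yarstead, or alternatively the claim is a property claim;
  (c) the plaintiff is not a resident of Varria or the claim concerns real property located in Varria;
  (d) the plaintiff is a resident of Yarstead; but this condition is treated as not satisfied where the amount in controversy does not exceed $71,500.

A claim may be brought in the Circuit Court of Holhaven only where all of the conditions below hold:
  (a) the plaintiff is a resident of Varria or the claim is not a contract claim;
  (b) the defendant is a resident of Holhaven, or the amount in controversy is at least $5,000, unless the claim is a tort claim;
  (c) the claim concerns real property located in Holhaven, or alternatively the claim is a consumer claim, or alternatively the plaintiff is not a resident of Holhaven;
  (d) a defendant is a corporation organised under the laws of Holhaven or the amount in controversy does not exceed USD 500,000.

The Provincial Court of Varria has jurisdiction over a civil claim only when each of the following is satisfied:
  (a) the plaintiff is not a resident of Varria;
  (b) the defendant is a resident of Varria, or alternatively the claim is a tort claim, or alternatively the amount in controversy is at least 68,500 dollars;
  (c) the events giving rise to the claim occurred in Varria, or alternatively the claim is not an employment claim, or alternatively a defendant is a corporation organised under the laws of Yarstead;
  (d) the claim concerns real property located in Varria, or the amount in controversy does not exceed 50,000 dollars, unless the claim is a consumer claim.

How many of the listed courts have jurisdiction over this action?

2

The Civil Court of Varria:
  (a) The amount in controversy is $70,250, which meets the $20,000 floor — that alternative is enough. The carve-out does not apply: the plaintiff resides in Yarstead, not Varria. Satisfied.
  (b) The claim is a property claim, so one alternative holds. Condition met.
  (c) The plaintiff resides in Yarstead, which is not Varria, so one alternative holds. Condition met.
  (d) The plaintiff resides in Yarstead. However, the amount in controversy is $70,250, within the $71,500 ceiling, which falls within the stated exception and so defeats the condition. Not satisfied.
  → Not every requirement is met — no jurisdiction.
The Circuit Court of Holhaven:
  (a) The claim is a property claim, not a contract claim, so one alternative holds. Met.
  (b) The defendant resides in Holhaven, which satisfies one of the alternatives. Condition met.
  (c) The plaintiff resides in Yarstead, which is not Holhaven — that alternative is enough. Condition met.
  (d) The amount in controversy is USD 70,250, within the 500,000 dollars ceiling, which satisfies one of the alternatives. Condition met.
  → All conditions met; jurisdiction exists.
The Provincial Court of Varria:
  (a) The plaintiff resides in Yarstead, which is not Varria. Met.
  (b) The amount in controversy is USD 70,250, which meets the USD 68,500 floor, so this disjunct is met. Condition met.
  (c) The operative events occurred in Varria, so this disjunct is met. Condition met.
  (d) The property lies in Varria, so one alternative holds. Satisfied.
  → The court has jurisdiction.
Courts with jurisdiction: the Circuit Court of Holhaven, the Provincial Court of Varria — 2 in total.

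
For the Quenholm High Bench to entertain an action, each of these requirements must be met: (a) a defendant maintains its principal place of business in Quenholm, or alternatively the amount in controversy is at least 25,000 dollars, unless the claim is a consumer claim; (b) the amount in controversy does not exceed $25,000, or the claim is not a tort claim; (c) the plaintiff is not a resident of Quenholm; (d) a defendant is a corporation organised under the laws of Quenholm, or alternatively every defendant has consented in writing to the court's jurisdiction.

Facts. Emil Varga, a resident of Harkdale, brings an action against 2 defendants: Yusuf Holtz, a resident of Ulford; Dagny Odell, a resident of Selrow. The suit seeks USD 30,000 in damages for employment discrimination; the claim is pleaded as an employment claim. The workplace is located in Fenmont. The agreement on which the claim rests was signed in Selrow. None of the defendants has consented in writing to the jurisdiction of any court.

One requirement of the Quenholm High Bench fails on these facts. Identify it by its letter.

The Quenholm High Bench:
  (a) The amount in controversy is USD 30,000, which meets the USD 25,000 floor — that alternative is enough. Condition met.
  (b) The claim is an employment claim, not a tort claim, so this disjunct is met. Met.
  (c) The plaintiff resides in Harkdale, which is not Quenholm. Met.
  (d) No defendant is a corporation; no such written consent has been filed — no alternative holds. Not satisfied.
Only condition (d) fails.

(d)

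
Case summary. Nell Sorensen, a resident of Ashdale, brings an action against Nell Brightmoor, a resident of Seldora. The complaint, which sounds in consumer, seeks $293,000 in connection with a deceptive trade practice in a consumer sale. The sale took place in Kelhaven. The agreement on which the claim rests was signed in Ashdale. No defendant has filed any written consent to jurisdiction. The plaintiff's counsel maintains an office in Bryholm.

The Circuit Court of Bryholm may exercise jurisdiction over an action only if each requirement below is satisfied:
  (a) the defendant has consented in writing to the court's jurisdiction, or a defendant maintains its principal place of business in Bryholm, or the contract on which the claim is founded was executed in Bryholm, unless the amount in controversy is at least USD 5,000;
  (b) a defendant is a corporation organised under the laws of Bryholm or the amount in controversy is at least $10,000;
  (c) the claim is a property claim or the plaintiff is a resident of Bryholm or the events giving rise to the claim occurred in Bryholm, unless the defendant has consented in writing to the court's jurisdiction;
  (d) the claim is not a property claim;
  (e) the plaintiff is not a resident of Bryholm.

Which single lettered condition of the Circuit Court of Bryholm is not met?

(c)

The Circuit Court of Bryholm:
  (a) No such written consent has been filed; no defendant is a corporation; the contract was executed in Ashdale, not Bryholm — no alternative holds. But the amount in controversy is USD 293,000, which meets the $5,000 floor, and the 'unless' clause therefore excuses the requirement. Condition met.
  (b) The amount in controversy is $293,000, which meets the USD 10,000 floor, so one alternative holds. Met.
  (c) The claim is a consumer claim, not a property claim; the plaintiff resides in Ashdale, not Bryholm; the operative events occurred in Kelhaven, not Bryholm — every alternative fails. And no such written consent has been filed, so the proviso does not save it. Condition not met.
  (d) The claim is a consumer claim, not a property claim. Met.
  (e) The plaintiff resides in Ashdale, which is not Bryholm. Satisfied.
Only condition (c) fails.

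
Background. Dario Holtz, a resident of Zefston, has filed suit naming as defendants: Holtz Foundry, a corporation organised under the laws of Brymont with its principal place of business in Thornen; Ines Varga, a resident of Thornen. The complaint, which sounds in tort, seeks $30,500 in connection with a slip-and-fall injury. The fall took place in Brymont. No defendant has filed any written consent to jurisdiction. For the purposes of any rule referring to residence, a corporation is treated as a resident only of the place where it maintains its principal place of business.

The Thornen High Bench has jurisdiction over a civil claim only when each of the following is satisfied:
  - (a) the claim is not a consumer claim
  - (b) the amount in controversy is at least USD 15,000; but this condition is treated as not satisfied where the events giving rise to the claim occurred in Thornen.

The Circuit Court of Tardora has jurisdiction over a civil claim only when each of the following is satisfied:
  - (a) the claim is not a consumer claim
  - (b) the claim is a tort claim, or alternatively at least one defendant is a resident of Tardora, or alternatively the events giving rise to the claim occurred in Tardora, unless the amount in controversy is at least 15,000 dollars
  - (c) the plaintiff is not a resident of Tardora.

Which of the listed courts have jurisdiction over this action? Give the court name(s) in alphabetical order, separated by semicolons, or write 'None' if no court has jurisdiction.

The Thornen High Bench:
  (a) The claim is a tort claim, not a consumer claim. Condition met.
  (b) The amount in controversy is USD 30,500, which meets the 15,000 dollars floor. The carve-out does not apply: the operative events occurred in Brymont, not Thornen. Met.
  → All conditions met; jurisdiction exists.
The Circuit Court of Tardora:
  (a) The claim is a tort claim, not a consumer claim. Met.
  (b) The claim is a tort claim, so one alternative holds. Satisfied.
  (c) The plaintiff resides in Zefston, which is not Tardora. Condition met.
  → Every requirement is satisfied — jurisdiction.

the Circuit Court of Tardora; the Thornen High Bench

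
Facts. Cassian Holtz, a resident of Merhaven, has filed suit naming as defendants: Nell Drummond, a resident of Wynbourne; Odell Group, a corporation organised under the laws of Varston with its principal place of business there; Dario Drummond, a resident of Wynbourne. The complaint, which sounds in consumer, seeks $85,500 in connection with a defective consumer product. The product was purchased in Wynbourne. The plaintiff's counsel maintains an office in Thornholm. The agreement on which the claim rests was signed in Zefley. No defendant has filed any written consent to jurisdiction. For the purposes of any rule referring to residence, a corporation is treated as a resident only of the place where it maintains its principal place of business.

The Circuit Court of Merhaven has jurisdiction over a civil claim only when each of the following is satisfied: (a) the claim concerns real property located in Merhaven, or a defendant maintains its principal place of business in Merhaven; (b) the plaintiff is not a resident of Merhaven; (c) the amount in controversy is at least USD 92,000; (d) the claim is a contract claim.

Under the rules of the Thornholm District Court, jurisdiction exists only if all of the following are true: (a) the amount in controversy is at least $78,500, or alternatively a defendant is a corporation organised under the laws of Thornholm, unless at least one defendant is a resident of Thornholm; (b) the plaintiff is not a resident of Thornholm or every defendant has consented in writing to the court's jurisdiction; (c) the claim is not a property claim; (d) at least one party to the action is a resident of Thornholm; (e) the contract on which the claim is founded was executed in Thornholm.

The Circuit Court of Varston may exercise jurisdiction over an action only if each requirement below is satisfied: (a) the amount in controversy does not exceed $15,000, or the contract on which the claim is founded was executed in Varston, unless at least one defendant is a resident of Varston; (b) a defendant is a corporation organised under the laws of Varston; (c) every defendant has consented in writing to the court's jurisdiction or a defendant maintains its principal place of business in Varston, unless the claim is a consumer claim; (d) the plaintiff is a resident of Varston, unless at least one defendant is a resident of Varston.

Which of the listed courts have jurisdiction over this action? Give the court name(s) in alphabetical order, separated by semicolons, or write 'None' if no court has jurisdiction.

the Circuit Court of Varston

The Circuit Court of Merhaven:
  (a) The claim does not concern real property; the corporate defendant(s) have their principal place of business in Varston, not Merhaven — no alternative holds. Not satisfied.
  (b) The plaintiff resides in Merhaven. Condition not met.
  (c) The amount in controversy is 85,500 dollars, below the 92,000 dollars floor. Not met.
  (d) The claim is a consumer claim, not a contract claim. Not met.
  → Not every requirement is met — no jurisdiction.
The Thornholm District Court:
  (a) The amount in controversy is 85,500 dollars, which meets the USD 78,500 floor, which satisfies one of the alternatives. Satisfied.
  (b) The plaintiff resides in Merhaven, which is not Thornholm — that alternative is enough. Satisfied.
  (c) The claim is a consumer claim, not a property claim. Met.
  (d) No party resides in Thornholm. Not met.
  (e) The contract was executed in Zefley, not Thornholm. Not satisfied.
  → No jurisdiction.
The Circuit Court of Varston:
  (a) The amount in controversy is 85,500 dollars, above the USD 15,000 ceiling; the contract was executed in Zefley, not Varston — every alternative fails. The proviso rescues it, though: Odell Group resides in Varston. Condition met.
  (b) Odell Group is organised under the laws of Varston. Met.
  (c) Odell Group has its principal place of business in Varston, so this disjunct is met. Met.
  (d) The plaintiff resides in Merhaven, not Varston. But Odell Group resides in Varston, and the 'unless' clause therefore excuses the requirement. Satisfied.
  → The court has jurisdiction.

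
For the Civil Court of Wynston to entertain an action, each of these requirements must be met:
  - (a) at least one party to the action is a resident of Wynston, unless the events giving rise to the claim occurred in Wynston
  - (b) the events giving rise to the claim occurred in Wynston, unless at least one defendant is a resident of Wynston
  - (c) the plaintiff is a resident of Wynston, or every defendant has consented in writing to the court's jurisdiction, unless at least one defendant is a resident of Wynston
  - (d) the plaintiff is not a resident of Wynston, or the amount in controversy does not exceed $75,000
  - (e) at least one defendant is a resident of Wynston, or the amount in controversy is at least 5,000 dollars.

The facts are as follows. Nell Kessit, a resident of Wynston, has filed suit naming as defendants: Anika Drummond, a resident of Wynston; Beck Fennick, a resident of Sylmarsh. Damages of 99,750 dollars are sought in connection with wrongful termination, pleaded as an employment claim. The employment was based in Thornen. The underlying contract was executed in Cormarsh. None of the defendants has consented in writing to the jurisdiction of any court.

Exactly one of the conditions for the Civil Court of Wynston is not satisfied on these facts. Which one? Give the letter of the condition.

(d)

The Civil Court of Wynston:
  (a) Nell Kessit resides in Wynston. Condition met.
  (b) The operative events occurred in Thornen, not Wynston. However, Anika Drummond resides in Wynston, so the 'unless' proviso supplies this condition. Met.
  (c) The plaintiff resides in Wynston — that alternative is enough. Condition met.
  (d) The plaintiff resides in Wynston; the amount in controversy is USD 99,750, above the $75,000 ceiling — no alternative holds. Condition not met.
  (e) Anika Drummond resides in Wynston, so this disjunct is met. Condition met.
Only condition (d) fails.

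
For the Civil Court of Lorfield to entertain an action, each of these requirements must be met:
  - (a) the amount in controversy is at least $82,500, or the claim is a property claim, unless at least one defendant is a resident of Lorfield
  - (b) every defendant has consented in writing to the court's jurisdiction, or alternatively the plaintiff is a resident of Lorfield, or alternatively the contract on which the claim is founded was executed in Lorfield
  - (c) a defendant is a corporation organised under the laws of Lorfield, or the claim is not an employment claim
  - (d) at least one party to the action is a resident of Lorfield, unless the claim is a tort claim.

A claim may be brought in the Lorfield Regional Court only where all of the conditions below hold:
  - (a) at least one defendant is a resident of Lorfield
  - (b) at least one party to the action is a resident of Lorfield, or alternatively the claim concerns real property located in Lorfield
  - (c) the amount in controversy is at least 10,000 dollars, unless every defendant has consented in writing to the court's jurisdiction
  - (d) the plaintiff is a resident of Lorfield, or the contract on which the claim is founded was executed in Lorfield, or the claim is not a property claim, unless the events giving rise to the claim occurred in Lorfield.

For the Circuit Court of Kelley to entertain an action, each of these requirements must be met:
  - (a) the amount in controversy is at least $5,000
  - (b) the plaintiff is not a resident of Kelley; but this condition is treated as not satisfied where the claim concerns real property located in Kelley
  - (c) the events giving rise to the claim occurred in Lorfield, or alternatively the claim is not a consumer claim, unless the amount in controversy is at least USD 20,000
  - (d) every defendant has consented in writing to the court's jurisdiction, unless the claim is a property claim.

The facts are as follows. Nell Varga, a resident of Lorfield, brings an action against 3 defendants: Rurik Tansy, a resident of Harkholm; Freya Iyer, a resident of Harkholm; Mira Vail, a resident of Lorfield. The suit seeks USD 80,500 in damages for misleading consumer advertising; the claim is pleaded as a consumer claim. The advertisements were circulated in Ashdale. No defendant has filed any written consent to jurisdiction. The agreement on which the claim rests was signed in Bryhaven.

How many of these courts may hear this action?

The Civil Court of Lorfield:
  (a) The amount in controversy is 80,500 dollars, below the 82,500 dollars floor; the claim is a consumer claim, not a property claim — every alternative fails. The proviso rescues it, though: Mira Vail resides in Lorfield. Satisfied.
  (b) The plaintiff resides in Lorfield, so this disjunct is met. Satisfied.
  (c) The claim is a consumer claim, not an employment claim, so one alternative holds. Met.
  (d) Nell Varga resides in Lorfield. Condition met.
  → All conditions met; jurisdiction exists.
The Lorfield Regional Court:
  (a) Mira Vail resides in Lorfield. Met.
  (b) Nell Varga resides in Lorfield, so one alternative holds. Condition met.
  (c) The amount in controversy is 80,500 dollars, which meets the $10,000 floor. Condition met.
  (d) The plaintiff resides in Lorfield, which satisfies one of the alternatives. Met.
  → The court has jurisdiction.
The Circuit Court of Kelley:
  (a) The amount in controversy is $80,500, which meets the $5,000 floor. Met.
  (b) The plaintiff resides in Lorfield, which is not Kelley. The exception is not triggered, since the claim does not concern real property. Condition met.
  (c) The operative events occurred in Ashdale, not Lorfield; the claim is a consumer claim — no alternative holds. But the amount in controversy is $80,500, which meets the 20,000 dollars floor, and the 'unless' clause therefore excuses the requirement. Satisfied.
  (d) No such written consent has been filed. Nor does the 'unless' clause help: the claim is a consumer claim, not a property claim. Condition not met.
  → No jurisdiction.
Courts with jurisdiction: the Civil Court of Lorfield, the Lorfield Regional Court — 2 in total.

2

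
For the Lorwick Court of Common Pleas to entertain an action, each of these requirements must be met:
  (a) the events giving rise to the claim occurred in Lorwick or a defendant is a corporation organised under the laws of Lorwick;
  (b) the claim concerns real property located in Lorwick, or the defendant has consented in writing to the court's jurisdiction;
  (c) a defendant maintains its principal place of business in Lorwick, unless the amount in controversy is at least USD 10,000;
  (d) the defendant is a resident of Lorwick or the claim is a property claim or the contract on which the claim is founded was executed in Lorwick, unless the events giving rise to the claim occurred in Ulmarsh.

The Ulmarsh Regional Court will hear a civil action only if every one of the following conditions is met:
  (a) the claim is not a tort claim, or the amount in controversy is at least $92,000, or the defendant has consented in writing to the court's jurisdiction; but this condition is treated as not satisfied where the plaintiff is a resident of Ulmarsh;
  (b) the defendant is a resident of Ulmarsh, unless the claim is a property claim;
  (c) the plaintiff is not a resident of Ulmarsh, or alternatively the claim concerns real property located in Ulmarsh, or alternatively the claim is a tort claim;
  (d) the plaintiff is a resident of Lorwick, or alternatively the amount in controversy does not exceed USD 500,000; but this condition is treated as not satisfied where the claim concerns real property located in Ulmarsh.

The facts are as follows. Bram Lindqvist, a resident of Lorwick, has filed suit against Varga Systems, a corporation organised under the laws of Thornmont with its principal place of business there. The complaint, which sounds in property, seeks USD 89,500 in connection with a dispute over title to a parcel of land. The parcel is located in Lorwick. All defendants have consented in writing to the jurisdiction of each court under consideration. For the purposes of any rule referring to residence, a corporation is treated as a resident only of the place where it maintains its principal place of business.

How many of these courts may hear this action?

2

The Lorwick Court of Common Pleas:
  (a) The operative events occurred in Lorwick, which satisfies one of the alternatives. Met.
  (b) The property lies in Lorwick, so this disjunct is met. Satisfied.
  (c) The corporate defendant(s) have their principal place of business in Thornmont, not Lorwick. The proviso rescues it, though: the amount in controversy is $89,500, which meets the 10,000 dollars floor. Satisfied.
  (d) The claim is a property claim, so one alternative holds. Met.
  → The court has jurisdiction.
The Ulmarsh Regional Court:
  (a) The claim is a property claim, not a tort claim, so this disjunct is met. The exception is not triggered, since the plaintiff resides in Lorwick, not Ulmarsh. Condition met.
  (b) The defendant resides in Thornmont, not Ulmarsh. The proviso rescues it, though: the claim is a property claim. Met.
  (c) The plaintiff resides in Lorwick, which is not Ulmarsh, which satisfies one of the alternatives. Satisfied.
  (d) The plaintiff resides in Lorwick, so one alternative holds. And the carve-out is inapplicable — the property lies in Lorwick, not Ulmarsh. Condition met.
  → All conditions met; jurisdiction exists.
Courts with jurisdiction: the Lorwick Court of Common Pleas, the Ulmarsh Regional Court — 2 in total.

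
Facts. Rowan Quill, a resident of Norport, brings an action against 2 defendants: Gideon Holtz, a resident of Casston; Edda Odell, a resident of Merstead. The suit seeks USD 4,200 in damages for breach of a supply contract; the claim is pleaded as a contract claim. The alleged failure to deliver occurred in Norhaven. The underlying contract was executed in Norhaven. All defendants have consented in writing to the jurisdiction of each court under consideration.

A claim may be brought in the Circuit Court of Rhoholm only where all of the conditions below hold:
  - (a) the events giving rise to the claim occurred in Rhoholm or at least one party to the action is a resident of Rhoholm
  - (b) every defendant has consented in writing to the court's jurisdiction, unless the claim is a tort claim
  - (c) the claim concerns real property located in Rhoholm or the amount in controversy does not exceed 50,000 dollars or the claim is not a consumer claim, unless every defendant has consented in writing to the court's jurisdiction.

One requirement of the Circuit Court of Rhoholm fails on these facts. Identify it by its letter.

(a)

The Circuit Court of Rhoholm:
  (a) The operative events occurred in Norhaven, not Rhoholm; no party resides in Rhoholm — no alternative holds. Not satisfied.
  (b) Every defendant has filed written consent. Met.
  (c) The amount in controversy is $4,200, within the USD 50,000 ceiling, so this disjunct is met. Condition met.
Only condition (a) fails.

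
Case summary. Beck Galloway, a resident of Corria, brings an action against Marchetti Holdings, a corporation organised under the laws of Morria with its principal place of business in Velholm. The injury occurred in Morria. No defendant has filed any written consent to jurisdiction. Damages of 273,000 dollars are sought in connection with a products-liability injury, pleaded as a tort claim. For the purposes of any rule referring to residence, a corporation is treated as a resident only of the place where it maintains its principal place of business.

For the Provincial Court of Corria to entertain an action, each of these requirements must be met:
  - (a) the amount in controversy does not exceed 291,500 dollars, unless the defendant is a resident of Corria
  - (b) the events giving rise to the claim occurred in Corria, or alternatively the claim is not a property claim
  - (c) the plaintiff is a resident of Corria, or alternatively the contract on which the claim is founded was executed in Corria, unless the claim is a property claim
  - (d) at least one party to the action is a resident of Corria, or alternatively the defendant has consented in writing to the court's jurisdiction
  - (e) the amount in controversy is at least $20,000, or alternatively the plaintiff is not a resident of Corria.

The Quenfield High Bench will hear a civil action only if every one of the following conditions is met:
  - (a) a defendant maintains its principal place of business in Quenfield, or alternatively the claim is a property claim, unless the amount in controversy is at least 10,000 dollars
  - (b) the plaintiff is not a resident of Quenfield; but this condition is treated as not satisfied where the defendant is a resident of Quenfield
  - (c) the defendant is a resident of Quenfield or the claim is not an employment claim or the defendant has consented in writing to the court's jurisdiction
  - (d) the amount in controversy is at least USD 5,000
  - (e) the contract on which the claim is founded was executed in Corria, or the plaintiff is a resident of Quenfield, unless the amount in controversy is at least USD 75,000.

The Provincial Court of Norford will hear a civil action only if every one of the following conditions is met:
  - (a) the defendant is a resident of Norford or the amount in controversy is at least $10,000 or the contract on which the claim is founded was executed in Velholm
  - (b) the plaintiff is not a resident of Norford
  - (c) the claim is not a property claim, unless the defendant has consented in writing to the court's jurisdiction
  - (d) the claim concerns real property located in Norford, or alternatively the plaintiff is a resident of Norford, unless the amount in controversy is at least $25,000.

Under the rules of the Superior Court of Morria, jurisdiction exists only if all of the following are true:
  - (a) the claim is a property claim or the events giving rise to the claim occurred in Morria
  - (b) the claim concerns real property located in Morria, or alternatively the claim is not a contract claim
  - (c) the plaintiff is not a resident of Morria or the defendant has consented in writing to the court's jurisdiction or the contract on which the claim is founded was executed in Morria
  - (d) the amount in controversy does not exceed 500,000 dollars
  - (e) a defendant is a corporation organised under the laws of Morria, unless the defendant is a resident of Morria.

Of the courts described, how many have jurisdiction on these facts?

The Provincial Court of Corria:
  (a) The amount in controversy is USD 273,000, within the $291,500 ceiling. Met.
  (b) The claim is a tort claim, not a property claim, so one alternative holds. Met.
  (c) The plaintiff resides in Corria, which satisfies one of the alternatives. Condition met.
  (d) Beck Galloway resides in Corria, which satisfies one of the alternatives. Condition met.
  (e) The amount in controversy is 273,000 dollars, which meets the $20,000 floor, so this disjunct is met. Condition met.
  → All conditions met; jurisdiction exists.
The Quenfield High Bench:
  (a) The corporate defendant(s) have their principal place of business in Velholm, not Quenfield; the claim is a tort claim, not a property claim — every alternative fails. The proviso rescues it, though: the amount in controversy is USD 273,000, which meets the USD 10,000 floor. Satisfied.
  (b) The plaintiff resides in Corria, which is not Quenfield. And the carve-out is inapplicable — the defendant resides in Velholm, not Quenfield. Satisfied.
  (c) The claim is a tort claim, not an employment claim, so this disjunct is met. Satisfied.
  (d) The amount in controversy is USD 273,000, which meets the 5,000 dollars floor. Satisfied.
  (e) No contract (and hence no place of execution) is alleged; the plaintiff resides in Corria, not Quenfield — no alternative holds. The proviso rescues it, though: the amount in controversy is $273,000, which meets the USD 75,000 floor. Met.
  → Every requirement is satisfied — jurisdiction.
The Provincial Court of Norford:
  (a) The amount in controversy is 273,000 dollars, which meets the USD 10,000 floor, so this disjunct is met. Met.
  (b) The plaintiff resides in Corria, which is not Norford. Met.
  (c) The claim is a tort claim, not a property claim. Condition met.
  (d) The claim does not concern real property; the plaintiff resides in Corria, not Norford — none of the alternatives is met. The proviso rescues it, though: the amount in controversy is 273,000 dollars, which meets the $25,000 floor. Met.
  → The court has jurisdiction.
The Superior Court of Morria:
  (a) The operative events occurred in Morria, which satisfies one of the alternatives. Satisfied.
  (b) The claim is a tort claim, not a contract claim, which satisfies one of the alternatives. Satisfied.
  (c) The plaintiff resides in Corria, which is not Morria — that alternative is enough. Met.
  (d) The amount in controversy is 273,000 dollars, within the $500,000 ceiling. Satisfied.
  (e) Marchetti Holdings is organised under the laws of Morria. Satisfied.
  → Every requirement is satisfied — jurisdiction.
Courts with jurisdiction: the Provincial Court of Corria, the Quenfield High Bench, the Provincial Court of Norford, the Superior Court of Morria — 4 in total.

4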